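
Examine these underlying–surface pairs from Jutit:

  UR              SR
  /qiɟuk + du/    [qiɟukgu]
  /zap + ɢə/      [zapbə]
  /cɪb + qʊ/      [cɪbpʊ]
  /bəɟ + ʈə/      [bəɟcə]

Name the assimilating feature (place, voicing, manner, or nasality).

Underlying /d/ is realised as [g] next to /k/; /k/ itself does not change.
/d/ is alveolar while /k/ is velar; the output [g] is velar, matching the trigger — so the feature that spreads is place.
Checking the remaining alternations: /ɢ/ → [b] after /p/ (uvular → bilabial, matching bilabial); /q/ → [p] after /b/ (uvular → bilabial, matching bilabial); /ʈ/ → [c] after /ɟ/ (retroflex → palatal, matching palatal) — only place changes, and always toward the preceding segment.

place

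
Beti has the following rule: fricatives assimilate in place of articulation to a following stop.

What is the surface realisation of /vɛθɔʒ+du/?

[vɛθɔzdu]

The rule targets /ʒ/ (voiced postalveolar fricative), which sits before the trigger /d/ (alveolar).
A voiced alveolar fricative is [z], so the surface segment is [z].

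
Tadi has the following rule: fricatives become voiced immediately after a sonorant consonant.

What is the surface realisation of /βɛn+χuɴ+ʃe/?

[βɛnʁuɴʒe]

The rule targets /χ/ (voiceless uvular fricative), which sits after the trigger /n/ (voiced).
A voiced uvular fricative is [ʁ], so the surface segment is [ʁ].
The same rule applies at the second boundary: /ʃ/ → [ʒ] next to /ɴ/.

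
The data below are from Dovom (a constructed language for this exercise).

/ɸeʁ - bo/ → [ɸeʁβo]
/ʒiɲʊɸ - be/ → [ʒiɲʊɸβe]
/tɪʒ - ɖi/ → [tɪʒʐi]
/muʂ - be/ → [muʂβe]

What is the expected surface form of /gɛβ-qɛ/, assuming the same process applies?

[gɛβχɛ]

The data show progressive manner assimilation: /b/ → [β] after /ʁ/; /b/ → [β] after /ɸ/; /ɖ/ → [ʐ] after /ʒ/; /b/ → [β] after /ʂ/. In each pair only manner changes, matching the preceding consonant, while place and voice stay constant.
The rule targets /q/ (voiceless uvular stop), which sits after the trigger /β/ (fricative).
Changing only its manner to fricative gives [χ] — the voiceless uvular fricative.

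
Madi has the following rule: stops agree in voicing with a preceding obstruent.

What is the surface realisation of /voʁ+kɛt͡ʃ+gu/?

/k/ is a voiceless velar stop. The preceding trigger /ʁ/ is voiced, so /k/ must become voiced as well.
A voiced velar stop is [g], so the surface segment is [g].
At the second juncture, /g/ likewise becomes [k] adjacent to /t͡ʃ/.

[voʁgɛt͡ʃku]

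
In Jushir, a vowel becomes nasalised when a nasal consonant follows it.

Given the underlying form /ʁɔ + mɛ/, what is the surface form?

The vowel /ɔ/ is adjacent to the following nasal /m/, so it acquires [+nasal] and surfaces as [ɔ̃].

[ʁɔ̃mɛ]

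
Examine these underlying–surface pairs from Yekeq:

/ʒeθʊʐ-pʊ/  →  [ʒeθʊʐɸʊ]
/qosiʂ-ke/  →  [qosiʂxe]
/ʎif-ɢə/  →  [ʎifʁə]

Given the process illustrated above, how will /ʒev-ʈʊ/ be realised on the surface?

[ʒevʂʊ]

The data show progressive manner assimilation: /p/ → [ɸ] after /ʐ/; /k/ → [x] after /ʂ/; /ɢ/ → [ʁ] after /f/. In each pair only manner changes, matching the preceding consonant, while place and voice stay constant.
The rule targets /ʈ/ (voiceless retroflex stop), which sits after the trigger /v/ (fricative).
A voiceless retroflex fricative is [ʂ], so the surface segment is [ʂ].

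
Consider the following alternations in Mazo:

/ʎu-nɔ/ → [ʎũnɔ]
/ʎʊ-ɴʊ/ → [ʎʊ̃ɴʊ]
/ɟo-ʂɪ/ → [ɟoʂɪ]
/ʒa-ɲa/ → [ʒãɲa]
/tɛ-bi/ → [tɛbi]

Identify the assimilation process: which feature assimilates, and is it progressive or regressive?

The vowel /u/ surfaces as nasalised [ũ] next to the following nasal /n/ — it has acquired the [+nasal] feature of its neighbour.
The other forms show the same pattern: /ʊ/ → [ʊ̃] before /ɴ/; /a/ → [ã] before /ɲ/ — each time a vowel is nasalised next to a following nasal.
No change occurs in [ɟoʂɪ], [tɛbi] because the vowel at the boundary is adjacent to an oral consonant, not a nasal (/o/ next to /ʂ/; /ɛ/ next to /b/).
Because the conditioning nasal is to the right of the vowel that changes, the process is regressive (anticipatory).

regressive nasality assimilation (vowel nasalisation)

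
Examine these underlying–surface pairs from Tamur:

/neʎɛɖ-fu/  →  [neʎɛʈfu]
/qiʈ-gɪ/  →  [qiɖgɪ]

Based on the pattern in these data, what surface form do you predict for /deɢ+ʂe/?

The data show regressive voicing assimilation: /ɖ/ → [ʈ] before /f/; /ʈ/ → [ɖ] before /g/. In each pair only voicing changes, matching the following consonant, while place and manner stay constant.
The rule targets /ɢ/ (voiced uvular stop), which sits before the trigger /ʂ/ (voiceless).
A voiceless uvular stop is [q], so the surface segment is [q].

[deqʂe]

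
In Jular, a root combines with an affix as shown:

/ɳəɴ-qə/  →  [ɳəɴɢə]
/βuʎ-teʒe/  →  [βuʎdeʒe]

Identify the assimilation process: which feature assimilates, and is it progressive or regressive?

progressive voicing assimilation

The segment that alternates is /q/, which surfaces as [ɢ] when adjacent to /ɴ/.
The change voiceless → voiced matches the voicing of the preceding /ɴ/, identifying this as voicing assimilation.
Place and manner are unchanged, so the assimilation is partial, not total.
Checking the remaining alternation: /t/ → [d] after /ʎ/ (voiceless → voiced, matching voiced) — only voicing changes, and always toward the preceding segment.
Since the segment that changes follows the conditioning segment, the assimilation is progressive.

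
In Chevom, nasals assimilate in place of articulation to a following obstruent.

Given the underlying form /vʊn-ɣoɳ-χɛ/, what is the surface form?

[vʊŋɣoɴχɛ]

/n/ is a voiced alveolar nasal. The following trigger /ɣ/ is velar, so /n/ must become velar as well.
The voiced velar nasal is [ŋ], so /n/ → [ŋ].
The same rule applies at the second boundary: /ɳ/ → [ɴ] next to /χ/.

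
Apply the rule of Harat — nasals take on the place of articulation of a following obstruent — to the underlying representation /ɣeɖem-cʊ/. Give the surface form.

/m/ is a voiced bilabial nasal. The following trigger /c/ is palatal, so /m/ must become palatal as well.
The voiced palatal nasal is [ɲ], so /m/ → [ɲ].

[ɣeɖeɲcʊ]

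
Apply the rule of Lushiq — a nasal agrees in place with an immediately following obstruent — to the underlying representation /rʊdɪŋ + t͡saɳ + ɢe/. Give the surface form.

[rʊdɪnt͡saɴɢe]

/ŋ/ is a voiced velar nasal. The following trigger /t͡s/ is alveolar, so /ŋ/ must become alveolar as well.
Changing only its place to alveolar gives [n] — the voiced alveolar nasal.
The same rule applies at the second boundary: /ɳ/ → [ɴ] next to /ɢ/.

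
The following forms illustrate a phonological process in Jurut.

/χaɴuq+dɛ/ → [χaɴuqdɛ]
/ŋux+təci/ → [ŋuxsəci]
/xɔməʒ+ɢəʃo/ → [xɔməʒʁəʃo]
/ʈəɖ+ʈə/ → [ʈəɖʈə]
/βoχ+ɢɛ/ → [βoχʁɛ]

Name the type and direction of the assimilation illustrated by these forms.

The segment that alternates is /t/, which surfaces as [s] when adjacent to /x/.
/t/ is a stop while /x/ is a fricative; the output [s] is a fricative, matching the trigger — so the feature that spreads is manner.
Place and voice are unchanged, so the assimilation is partial, not total.
The other alternating forms pattern the same way: /ɢ/ → [ʁ] after /ʒ/ (stop → fricative, matching a fricative); /ɢ/ → [ʁ] after /χ/ (stop → fricative, matching a fricative) — only manner changes, and always toward the preceding segment.
Nothing changes in [χaɴuqdɛ], [ʈəɖʈə]: there the adjacent consonants already agree in manner (/d/ and /q/ are both stops; /ʈ/ and /ɖ/ are both stops), so these forms are consistent with the same rule.
The trigger is the preceding segment, so the direction is progressive (perseverative).

progressive manner assimilation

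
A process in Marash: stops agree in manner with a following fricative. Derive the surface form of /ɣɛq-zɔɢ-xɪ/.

The rule targets /q/ (voiceless uvular stop), which sits before the trigger /z/ (fricative).
Changing only its manner to fricative gives [χ] — the voiceless uvular fricative.
At the second juncture, /ɢ/ likewise becomes [ʁ] adjacent to /x/.

[ɣɛχzɔʁxɪ]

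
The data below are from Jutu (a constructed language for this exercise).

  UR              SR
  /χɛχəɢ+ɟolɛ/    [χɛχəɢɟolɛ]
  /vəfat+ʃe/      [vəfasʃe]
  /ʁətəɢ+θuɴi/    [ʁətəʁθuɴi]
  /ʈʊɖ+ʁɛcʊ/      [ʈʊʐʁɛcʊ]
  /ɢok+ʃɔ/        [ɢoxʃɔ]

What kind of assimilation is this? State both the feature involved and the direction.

regressive manner assimilation

Comparing underlying and surface forms, /t/ → [s] is the alternation; the neighbouring /ʃ/ is constant.
/t/ is a stop while /ʃ/ is a fricative; the output [s] is a fricative, matching the trigger — so the feature that spreads is manner.
Place and voice are unchanged, so the assimilation is partial, not total.
The same holds elsewhere in the data: /ɢ/ → [ʁ] before /θ/ (stop → fricative, matching a fricative); /ɖ/ → [ʐ] before /ʁ/ (stop → fricative, matching a fricative); /k/ → [x] before /ʃ/ (stop → fricative, matching a fricative) — only manner changes, and always toward the following segment.
No alternation appears in [χɛχəɢɟolɛ]: there the adjacent consonants already agree in manner (/ɢ/ and /ɟ/ are both stops), so this form is consistent with the same rule.
The trigger is the following segment, so the direction is regressive (anticipatory).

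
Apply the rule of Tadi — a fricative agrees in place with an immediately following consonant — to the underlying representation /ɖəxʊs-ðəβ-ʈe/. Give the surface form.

[ɖəxʊθðəʐʈe]

The rule targets /s/ (voiceless alveolar fricative), which sits before the trigger /ð/ (dental).
Changing only its place to dental gives [θ] — the voiceless dental fricative.
At the second juncture, /β/ likewise becomes [ʐ] adjacent to /ʈ/.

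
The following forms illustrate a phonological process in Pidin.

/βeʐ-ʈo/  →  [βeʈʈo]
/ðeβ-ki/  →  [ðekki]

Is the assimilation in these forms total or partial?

total assimilation

Comparing underlying and surface forms, /ʐ/ → [ʈ] is the alternation; the neighbouring /ʈ/ is constant.
The output [ʈ] is identical to the trigger /ʈ/ — every feature (place, manner, voicing) has been copied — so this is total assimilation.
The other form behaves the same way: /β/ → [k] before /k/ — in each case the output is a copy of the following consonant.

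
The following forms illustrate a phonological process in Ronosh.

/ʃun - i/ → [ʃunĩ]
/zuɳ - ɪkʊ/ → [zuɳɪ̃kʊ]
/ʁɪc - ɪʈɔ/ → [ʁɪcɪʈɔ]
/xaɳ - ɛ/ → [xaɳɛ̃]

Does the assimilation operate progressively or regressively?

progressive

The vowel /i/ surfaces as nasalised [ĩ] next to the preceding nasal /n/ — it has acquired the [+nasal] feature of its neighbour.
Likewise in the remaining data: /ɪ/ → [ɪ̃] after /ɳ/; /ɛ/ → [ɛ̃] after /ɳ/ — each time a vowel is nasalised next to a preceding nasal.
No change occurs in [ʁɪcɪʈɔ] because the vowel at the boundary is adjacent to an oral consonant, not a nasal (/ɪ/ next to /c/).
Because the conditioning nasal is to the left of the vowel that changes, the process is progressive (perseverative).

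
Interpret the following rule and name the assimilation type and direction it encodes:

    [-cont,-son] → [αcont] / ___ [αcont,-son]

regressive manner assimilation

The shared variable α links the value of [cont] on the target to that of the neighbouring obstruent. [cont] distinguishes stops from fricatives — a manner-of-articulation feature — so this is manner assimilation.
The conditioning segment sits to the right of the focus bar, meaning the trigger follows the segment that changes — regressive assimilation.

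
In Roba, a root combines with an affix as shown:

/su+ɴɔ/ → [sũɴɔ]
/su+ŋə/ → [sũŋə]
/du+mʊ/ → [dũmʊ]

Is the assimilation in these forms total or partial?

partial assimilation

The vowel /u/ surfaces as nasalised [ũ] next to the following nasal /ɴ/ — it has acquired the [+nasal] feature of its neighbour.
Likewise in the remaining data: /u/ → [ũ] before /ŋ/; /u/ → [ũ] before /m/ — each time a vowel is nasalised next to a following nasal.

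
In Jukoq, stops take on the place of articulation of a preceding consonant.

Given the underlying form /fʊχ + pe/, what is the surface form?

[fʊχqe]

The rule targets /p/ (voiceless bilabial stop), which sits after the trigger /χ/ (uvular).
A voiceless uvular stop is [q], so the surface segment is [q].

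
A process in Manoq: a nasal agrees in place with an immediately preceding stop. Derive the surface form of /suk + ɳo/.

The rule targets /ɳ/ (voiced retroflex nasal), which sits after the trigger /k/ (velar).
The voiced velar nasal is [ŋ], so /ɳ/ → [ŋ].

[sukŋo]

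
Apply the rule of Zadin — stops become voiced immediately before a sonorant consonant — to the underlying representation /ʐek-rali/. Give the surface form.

[ʐegrali]

The rule targets /k/ (voiceless velar stop), which sits before the trigger /r/ (voiced).
A voiced velar stop is [g], so the surface segment is [g].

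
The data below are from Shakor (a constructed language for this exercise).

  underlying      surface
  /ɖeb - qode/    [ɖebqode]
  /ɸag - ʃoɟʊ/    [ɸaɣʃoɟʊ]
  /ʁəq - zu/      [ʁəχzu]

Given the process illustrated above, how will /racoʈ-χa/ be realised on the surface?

[racoʂχa]

The data show regressive manner assimilation: /g/ → [ɣ] before /ʃ/; /q/ → [χ] before /z/. In each pair only manner changes, matching the following consonant, while place and voice stay constant.
No alternation appears in [ɖebqode]: there the adjacent consonants already agree in manner (/b/ and /q/ are both stops), so this form is consistent with the same rule.
/ʈ/ is a voiceless retroflex stop. The following trigger /χ/ is a fricative, so /ʈ/ must become a fricative as well.
A voiceless retroflex fricative is [ʂ], so the surface segment is [ʂ].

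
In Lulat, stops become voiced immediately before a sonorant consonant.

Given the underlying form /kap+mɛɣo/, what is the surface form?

[kabmɛɣo]

The rule targets /p/ (voiceless bilabial stop), which sits before the trigger /m/ (voiced).
Changing only its voicing to voiced gives [b] — the voiced bilabial stop.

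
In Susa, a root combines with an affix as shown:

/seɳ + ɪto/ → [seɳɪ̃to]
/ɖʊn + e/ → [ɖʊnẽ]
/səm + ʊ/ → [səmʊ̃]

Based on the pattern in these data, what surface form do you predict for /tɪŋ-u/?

[tɪŋũ]

The data show progressive nasality assimilation (vowel nasalisation): /ɪ/ → [ɪ̃] after /ɳ/; /e/ → [ẽ] after /n/; /ʊ/ → [ʊ̃] after /m/ — a vowel is nasalised by an immediately preceding nasal consonant.
The vowel /u/ is adjacent to the preceding nasal /ŋ/, so it acquires [+nasal] and surfaces as [ũ].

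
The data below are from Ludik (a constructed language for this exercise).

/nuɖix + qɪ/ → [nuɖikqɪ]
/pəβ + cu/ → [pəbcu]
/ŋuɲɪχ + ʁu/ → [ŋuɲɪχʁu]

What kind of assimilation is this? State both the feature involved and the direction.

regressive manner assimilation

Underlying /x/ is realised as [k] next to /q/; /q/ itself does not change.
/x/ is a fricative while /q/ is a stop; the output [k] is a stop, matching the trigger — so the feature that spreads is manner.
Place and voice are unchanged, so the assimilation is partial, not total.
The same holds elsewhere in the data: /β/ → [b] before /c/ (fricative → stop, matching a stop) — only manner changes, and always toward the following segment.
No alternation appears in [ŋuɲɪχʁu]: there the adjacent consonants already agree in manner (/χ/ and /ʁ/ are both fricatives), so this form is consistent with the same rule.
The trigger is the following segment, so the direction is regressive (anticipatory).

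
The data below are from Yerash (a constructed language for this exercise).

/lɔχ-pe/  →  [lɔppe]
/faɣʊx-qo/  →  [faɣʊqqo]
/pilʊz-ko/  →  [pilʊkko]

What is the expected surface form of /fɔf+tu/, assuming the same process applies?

[fɔttu]

The data show regressive total assimilation (/χ/ → [p] before /p/; /x/ → [q] before /q/; /z/ → [k] before /k/): in every case the target segment becomes identical to its following neighbour, copying more than a single feature.
/f/ is the segment targeted by the rule; it sits immediately before /t/, so it assimilates completely and surfaces as [t].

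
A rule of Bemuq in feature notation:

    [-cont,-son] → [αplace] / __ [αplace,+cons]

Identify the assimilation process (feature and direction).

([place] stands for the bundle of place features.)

The rule copies the place features (abbreviated [place]) from the environment onto the target, so the assimilating feature is place.
The conditioning segment sits to the right of the focus bar, meaning the trigger follows the segment that changes — regressive assimilation.

regressive place assimilation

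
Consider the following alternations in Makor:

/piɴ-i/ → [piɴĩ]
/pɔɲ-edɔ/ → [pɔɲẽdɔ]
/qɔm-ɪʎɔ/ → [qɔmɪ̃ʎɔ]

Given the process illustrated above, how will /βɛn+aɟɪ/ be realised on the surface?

[βɛnãɟɪ]

The data show progressive nasality assimilation (vowel nasalisation): /i/ → [ĩ] after /ɴ/; /e/ → [ẽ] after /ɲ/; /ɪ/ → [ɪ̃] after /m/ — a vowel is nasalised by an immediately preceding nasal consonant.
/a/ sits next to the nasal /n/ and is therefore nasalised to [ã].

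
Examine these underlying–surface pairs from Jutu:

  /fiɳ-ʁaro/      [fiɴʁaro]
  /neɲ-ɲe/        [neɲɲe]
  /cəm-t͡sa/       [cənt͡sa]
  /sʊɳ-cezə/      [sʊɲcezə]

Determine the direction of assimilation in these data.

regressive

Comparing underlying and surface forms, /ɳ/ → [ɴ] is the alternation; the neighbouring /ʁ/ is constant.
The change retroflex → uvular matches the place of the following /ʁ/, identifying this as place assimilation.
Checking the remaining alternations: /m/ → [n] before /t͡s/ (bilabial → alveolar, matching alveolar); /ɳ/ → [ɲ] before /c/ (retroflex → palatal, matching palatal) — only place changes, and always toward the following segment.
Nothing changes in [neɲɲe]: there the adjacent consonants already agree in place (/ɲ/ and /ɲ/ are both palatal), so this form is consistent with the same rule.
Since the segment that changes precedes the conditioning segment, the assimilation is regressive.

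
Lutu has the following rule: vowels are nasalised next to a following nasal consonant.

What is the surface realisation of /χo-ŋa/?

[χõŋa]

The vowel /o/ is adjacent to the following nasal /ŋ/, so it acquires [+nasal] and surfaces as [õ].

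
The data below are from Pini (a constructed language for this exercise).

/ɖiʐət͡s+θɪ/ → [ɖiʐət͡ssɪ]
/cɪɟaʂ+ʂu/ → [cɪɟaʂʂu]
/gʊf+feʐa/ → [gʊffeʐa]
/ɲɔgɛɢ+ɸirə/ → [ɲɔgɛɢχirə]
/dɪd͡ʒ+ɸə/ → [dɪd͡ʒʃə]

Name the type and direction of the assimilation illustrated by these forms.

progressive place assimilation

Comparing underlying and surface forms, /θ/ → [s] is the alternation; the neighbouring /t͡s/ is constant.
The change dental → alveolar matches the place of the preceding /t͡s/, identifying this as place assimilation.
Manner and voice are unchanged, so the assimilation is partial, not total.
The other alternating forms pattern the same way: /ɸ/ → [χ] after /ɢ/ (bilabial → uvular, matching uvular); /ɸ/ → [ʃ] after /d͡ʒ/ (bilabial → postalveolar, matching postalveolar) — only place changes, and always toward the preceding segment.
Nothing changes in [cɪɟaʂʂu], [gʊffeʐa]: there the adjacent consonants already agree in place (/ʂ/ and /ʂ/ are both retroflex; /f/ and /f/ are both labiodental), so these forms are consistent with the same rule.
Since the segment that changes follows the conditioning segment, the assimilation is progressive.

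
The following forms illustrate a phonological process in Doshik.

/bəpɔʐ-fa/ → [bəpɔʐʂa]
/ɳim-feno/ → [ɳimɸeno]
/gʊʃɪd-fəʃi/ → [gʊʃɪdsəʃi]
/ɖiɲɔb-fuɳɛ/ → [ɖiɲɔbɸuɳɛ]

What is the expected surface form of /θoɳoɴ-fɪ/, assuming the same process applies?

The data show progressive place assimilation: /f/ → [ʂ] after /ʐ/; /f/ → [ɸ] after /m/; /f/ → [s] after /d/; /f/ → [ɸ] after /b/. In each pair only place changes, matching the preceding consonant, while manner and voice stay constant.
/f/ is a voiceless labiodental fricative. The preceding trigger /ɴ/ is uvular, so /f/ must become uvular as well.
Changing only its place to uvular gives [χ] — the voiceless uvular fricative.

[θoɳoɴχɪ]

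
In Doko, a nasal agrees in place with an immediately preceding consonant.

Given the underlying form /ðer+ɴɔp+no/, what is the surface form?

[ðernɔpmo]

The rule targets /ɴ/ (voiced uvular nasal), which sits after the trigger /r/ (alveolar).
A voiced alveolar nasal is [n], so the surface segment is [n].
The same rule applies at the second boundary: /n/ → [m] next to /p/.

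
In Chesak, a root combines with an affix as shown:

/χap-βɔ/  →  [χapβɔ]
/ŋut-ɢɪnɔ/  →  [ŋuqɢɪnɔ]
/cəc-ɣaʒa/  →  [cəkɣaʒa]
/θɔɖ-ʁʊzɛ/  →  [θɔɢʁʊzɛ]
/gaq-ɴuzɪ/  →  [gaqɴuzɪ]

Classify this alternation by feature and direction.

regressive place assimilation

Underlying /t/ is realised as [q] next to /ɢ/; /ɢ/ itself does not change.
/t/ is alveolar while /ɢ/ is uvular; the output [q] is uvular, matching the trigger — so the feature that spreads is place.
Manner and voice are unchanged, so the assimilation is partial, not total.
The other alternating forms pattern the same way: /c/ → [k] before /ɣ/ (palatal → velar, matching velar); /ɖ/ → [ɢ] before /ʁ/ (retroflex → uvular, matching uvular) — only place changes, and always toward the following segment.
Nothing changes in [χapβɔ], [gaqɴuzɪ]: there the adjacent consonants already agree in place (/p/ and /β/ are both bilabial; /q/ and /ɴ/ are both uvular), so these forms are consistent with the same rule.
The trigger is the following segment, so the direction is regressive (anticipatory).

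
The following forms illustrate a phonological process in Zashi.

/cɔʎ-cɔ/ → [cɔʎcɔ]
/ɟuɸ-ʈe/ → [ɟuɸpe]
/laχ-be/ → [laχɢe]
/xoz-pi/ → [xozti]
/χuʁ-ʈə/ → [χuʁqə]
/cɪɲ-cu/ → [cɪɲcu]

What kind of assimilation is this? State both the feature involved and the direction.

Comparing underlying and surface forms, /ʈ/ → [p] is the alternation; the neighbouring /ɸ/ is constant.
The change retroflex → bilabial matches the place of the preceding /ɸ/, identifying this as place assimilation.
Manner and voice are unchanged, so the assimilation is partial, not total.
Checking the remaining alternations: /b/ → [ɢ] after /χ/ (bilabial → uvular, matching uvular); /p/ → [t] after /z/ (bilabial → alveolar, matching alveolar); /ʈ/ → [q] after /ʁ/ (retroflex → uvular, matching uvular) — only place changes, and always toward the preceding segment.
Nothing changes in [cɔʎcɔ], [cɪɲcu]: there the adjacent consonants already agree in place (/c/ and /ʎ/ are both palatal; /c/ and /ɲ/ are both palatal), so these forms are consistent with the same rule.
The trigger is the preceding segment, so the direction is progressive (perseverative).

progressive place assimilation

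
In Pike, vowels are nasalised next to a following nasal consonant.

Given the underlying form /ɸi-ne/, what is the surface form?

[ɸĩne]

/i/ sits next to the nasal /n/ and is therefore nasalised to [ĩ].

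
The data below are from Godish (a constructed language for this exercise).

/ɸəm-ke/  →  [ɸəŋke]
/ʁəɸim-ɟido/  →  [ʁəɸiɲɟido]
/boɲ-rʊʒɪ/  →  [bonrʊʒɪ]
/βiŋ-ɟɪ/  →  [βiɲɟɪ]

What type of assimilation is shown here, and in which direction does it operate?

regressive place assimilation

Comparing underlying and surface forms, /m/ → [ŋ] is the alternation; the neighbouring /k/ is constant.
The change bilabial → velar matches the place of the following /k/, identifying this as place assimilation.
Manner and voice are unchanged, so the assimilation is partial, not total.
The other alternating forms pattern the same way: /m/ → [ɲ] before /ɟ/ (bilabial → palatal, matching palatal); /ɲ/ → [n] before /r/ (palatal → alveolar, matching alveolar); /ŋ/ → [ɲ] before /ɟ/ (velar → palatal, matching palatal) — only place changes, and always toward the following segment.
The trigger is the following segment, so the direction is regressive (anticipatory).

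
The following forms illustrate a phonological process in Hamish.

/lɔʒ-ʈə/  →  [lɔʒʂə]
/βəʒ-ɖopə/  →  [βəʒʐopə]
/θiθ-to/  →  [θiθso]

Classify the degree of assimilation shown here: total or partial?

partial assimilation

Comparing underlying and surface forms, /ʈ/ → [ʂ] is the alternation; the neighbouring /ʒ/ is constant.
/ʈ/ is a stop while /ʒ/ is a fricative; the output [ʂ] is a fricative, matching the trigger — so the feature that spreads is manner.
Place and voice are unchanged, so the assimilation is partial, not total.
The other alternating forms pattern the same way: /ɖ/ → [ʐ] after /ʒ/ (stop → fricative, matching a fricative); /t/ → [s] after /θ/ (stop → fricative, matching a fricative) — only manner changes, and always toward the preceding segment.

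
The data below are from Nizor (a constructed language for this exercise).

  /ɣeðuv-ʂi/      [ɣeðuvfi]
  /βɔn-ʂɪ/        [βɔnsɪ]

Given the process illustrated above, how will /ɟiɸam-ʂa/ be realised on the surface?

[ɟiɸamɸa]

The data show progressive place assimilation: /ʂ/ → [f] after /v/; /ʂ/ → [s] after /n/. In each pair only place changes, matching the preceding consonant, while manner and voice stay constant.
The rule targets /ʂ/ (voiceless retroflex fricative), which sits after the trigger /m/ (bilabial).
The voiceless bilabial fricative is [ɸ], so /ʂ/ → [ɸ].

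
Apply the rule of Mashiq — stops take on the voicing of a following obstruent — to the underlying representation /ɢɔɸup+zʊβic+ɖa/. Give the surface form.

The rule targets /p/ (voiceless bilabial stop), which sits before the trigger /z/ (voiced).
A voiced bilabial stop is [b], so the surface segment is [b].
The same rule applies at the second boundary: /c/ → [ɟ] next to /ɖ/.

[ɢɔɸubzʊβiɟɖa]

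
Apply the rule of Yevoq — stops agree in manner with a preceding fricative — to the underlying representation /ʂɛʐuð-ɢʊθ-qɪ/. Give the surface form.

The rule targets /ɢ/ (voiced uvular stop), which sits after the trigger /ð/ (fricative).
Changing only its manner to fricative gives [ʁ] — the voiced uvular fricative.
The same rule applies at the second boundary: /q/ → [χ] next to /θ/.

[ʂɛʐuðʁʊθχɪ]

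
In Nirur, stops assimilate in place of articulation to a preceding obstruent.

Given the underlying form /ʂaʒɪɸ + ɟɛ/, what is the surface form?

[ʂaʒɪɸbɛ]

The rule targets /ɟ/ (voiced palatal stop), which sits after the trigger /ɸ/ (bilabial).
Changing only its place to bilabial gives [b] — the voiced bilabial stop.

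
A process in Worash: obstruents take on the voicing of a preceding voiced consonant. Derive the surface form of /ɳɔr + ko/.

/k/ is a voiceless velar stop. The preceding trigger /r/ is voiced, so /k/ must become voiced as well.
Changing only its voicing to voiced gives [g] — the voiced velar stop.

[ɳɔrgo]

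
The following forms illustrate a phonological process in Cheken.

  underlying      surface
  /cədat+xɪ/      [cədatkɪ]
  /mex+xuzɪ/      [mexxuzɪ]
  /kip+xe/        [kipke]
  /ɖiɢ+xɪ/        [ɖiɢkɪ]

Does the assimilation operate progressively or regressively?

Comparing underlying and surface forms, /x/ → [k] is the alternation; the neighbouring /t/ is constant.
The change fricative → stop matches the manner of the preceding /t/, identifying this as manner assimilation.
The same holds elsewhere in the data: /x/ → [k] after /p/ (fricative → stop, matching a stop); /x/ → [k] after /ɢ/ (fricative → stop, matching a stop) — only manner changes, and always toward the preceding segment.
No alternation appears in [mexxuzɪ]: there the adjacent consonants already agree in manner (/x/ and /x/ are both fricatives), so this form is consistent with the same rule.
Since the segment that changes follows the conditioning segment, the assimilation is progressive.

progressive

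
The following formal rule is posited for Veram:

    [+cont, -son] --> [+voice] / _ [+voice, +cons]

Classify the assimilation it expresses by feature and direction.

regressive voicing assimilation

The target ([+cont, -son], fricatives) acquires [+voice] next to a voiced consonant ([+voice, +cons]) — it takes on the voicing of its neighbour, so the feature that spreads is voicing.
Since the environment is written after the underscore, the trigger follows the target; the direction is regressive.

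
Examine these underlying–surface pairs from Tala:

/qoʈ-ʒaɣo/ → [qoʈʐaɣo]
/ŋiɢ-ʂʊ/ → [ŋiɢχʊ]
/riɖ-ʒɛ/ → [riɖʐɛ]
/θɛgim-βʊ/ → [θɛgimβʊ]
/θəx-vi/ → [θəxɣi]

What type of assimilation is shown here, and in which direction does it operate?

progressive place assimilation

Underlying /ʒ/ is realised as [ʐ] next to /ʈ/; /ʈ/ itself does not change.
/ʒ/ is postalveolar while /ʈ/ is retroflex; the output [ʐ] is retroflex, matching the trigger — so the feature that spreads is place.
Manner and voice are unchanged, so the assimilation is partial, not total.
Checking the remaining alternations: /ʂ/ → [χ] after /ɢ/ (retroflex → uvular, matching uvular); /ʒ/ → [ʐ] after /ɖ/ (postalveolar → retroflex, matching retroflex); /v/ → [ɣ] after /x/ (labiodental → velar, matching velar) — only place changes, and always toward the preceding segment.
No alternation appears in [θɛgimβʊ]: there the adjacent consonants already agree in place (/β/ and /m/ are both bilabial), so this form is consistent with the same rule.
The trigger is the preceding segment, so the direction is progressive (perseverative).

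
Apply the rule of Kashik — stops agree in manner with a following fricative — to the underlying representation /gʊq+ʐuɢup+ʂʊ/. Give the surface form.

[gʊχʐuɢuɸʂʊ]

The rule targets /q/ (voiceless uvular stop), which sits before the trigger /ʐ/ (fricative).
The voiceless uvular fricative is [χ], so /q/ → [χ].
The same rule applies at the second boundary: /p/ → [ɸ] next to /ʂ/.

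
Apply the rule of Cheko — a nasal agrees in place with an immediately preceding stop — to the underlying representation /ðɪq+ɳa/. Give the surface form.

[ðɪqɴa]

The rule targets /ɳ/ (voiced retroflex nasal), which sits after the trigger /q/ (uvular).
The voiced uvular nasal is [ɴ], so /ɳ/ → [ɴ].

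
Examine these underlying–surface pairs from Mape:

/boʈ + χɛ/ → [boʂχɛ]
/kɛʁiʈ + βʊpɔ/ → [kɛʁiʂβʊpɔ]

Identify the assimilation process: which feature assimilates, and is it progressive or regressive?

regressive manner assimilation

Underlying /ʈ/ is realised as [ʂ] next to /χ/; /χ/ itself does not change.
/ʈ/ is a stop while /χ/ is a fricative; the output [ʂ] is a fricative, matching the trigger — so the feature that spreads is manner.
Place and voice are unchanged, so the assimilation is partial, not total.
The other alternating form patterns the same way: /ʈ/ → [ʂ] before /β/ (stop → fricative, matching a fricative) — only manner changes, and always toward the following segment.
Since the segment that changes precedes the conditioning segment, the assimilation is regressive.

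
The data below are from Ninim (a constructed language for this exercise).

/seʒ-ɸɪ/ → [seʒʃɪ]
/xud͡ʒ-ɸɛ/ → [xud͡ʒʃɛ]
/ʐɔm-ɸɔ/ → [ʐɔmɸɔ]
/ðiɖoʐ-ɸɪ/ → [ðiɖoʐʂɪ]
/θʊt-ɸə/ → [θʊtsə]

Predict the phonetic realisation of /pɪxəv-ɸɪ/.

[pɪxəvfɪ]

The data show progressive place assimilation: /ɸ/ → [ʃ] after /ʒ/; /ɸ/ → [ʃ] after /d͡ʒ/; /ɸ/ → [ʂ] after /ʐ/; /ɸ/ → [s] after /t/. In each pair only place changes, matching the preceding consonant, while manner and voice stay constant.
Nothing changes in [ʐɔmɸɔ]: there the adjacent consonants already agree in place (/ɸ/ and /m/ are both bilabial), so this form is consistent with the same rule.
The rule targets /ɸ/ (voiceless bilabial fricative), which sits after the trigger /v/ (labiodental).
A voiceless labiodental fricative is [f], so the surface segment is [f].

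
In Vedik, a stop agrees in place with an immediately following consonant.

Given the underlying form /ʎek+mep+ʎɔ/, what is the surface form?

/k/ is a voiceless velar stop. The following trigger /m/ is bilabial, so /k/ must become bilabial as well.
A voiceless bilabial stop is [p], so the surface segment is [p].
The same rule applies at the second boundary: /p/ → [c] next to /ʎ/.

[ʎepmecʎɔ]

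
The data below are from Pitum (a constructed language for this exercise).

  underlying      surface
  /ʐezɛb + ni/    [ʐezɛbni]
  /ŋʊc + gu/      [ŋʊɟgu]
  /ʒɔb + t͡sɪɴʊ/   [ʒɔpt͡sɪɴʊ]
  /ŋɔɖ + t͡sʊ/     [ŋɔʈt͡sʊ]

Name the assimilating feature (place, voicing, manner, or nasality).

voicing

Underlying /c/ is realised as [ɟ] next to /g/; /g/ itself does not change.
The change voiceless → voiced matches the voicing of the following /g/, identifying this as voicing assimilation.
The other alternating forms pattern the same way: /b/ → [p] before /t͡s/ (voiced → voiceless, matching voiceless); /ɖ/ → [ʈ] before /t͡s/ (voiced → voiceless, matching voiceless) — only voicing changes, and always toward the following segment.
No alternation appears in [ʐezɛbni]: there the adjacent consonants already agree in voicing (/b/ and /n/ are both voiced), so this form is consistent with the same rule.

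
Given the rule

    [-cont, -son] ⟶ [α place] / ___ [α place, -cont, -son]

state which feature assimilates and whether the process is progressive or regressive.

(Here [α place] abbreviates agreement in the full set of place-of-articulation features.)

The shared variable α links the value of the place features (abbreviated [place]) on the target to the same value on the neighbouring segment, so place is the feature that assimilates.
The conditioning segment sits to the right of the focus bar, meaning the trigger follows the segment that changes — regressive assimilation.

regressive place assimilation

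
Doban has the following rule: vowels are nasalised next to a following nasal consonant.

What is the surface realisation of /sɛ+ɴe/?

[sɛ̃ɴe]

/ɛ/ sits next to the nasal /ɴ/ and is therefore nasalised to [ɛ̃].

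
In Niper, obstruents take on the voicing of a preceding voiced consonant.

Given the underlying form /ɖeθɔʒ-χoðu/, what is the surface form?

/χ/ is a voiceless uvular fricative. The preceding trigger /ʒ/ is voiced, so /χ/ must become voiced as well.
The voiced uvular fricative is [ʁ], so /χ/ → [ʁ].

[ɖeθɔʒʁoðu]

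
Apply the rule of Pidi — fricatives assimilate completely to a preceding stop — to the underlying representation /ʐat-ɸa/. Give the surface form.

[ʐatta]

/ɸ/ is the segment targeted by the rule; it sits immediately after /t/, so it assimilates completely and surfaces as [t].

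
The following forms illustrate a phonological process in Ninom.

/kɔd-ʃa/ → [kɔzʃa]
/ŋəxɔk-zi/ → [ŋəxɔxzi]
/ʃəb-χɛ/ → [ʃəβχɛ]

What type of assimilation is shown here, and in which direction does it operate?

The segment that alternates is /d/, which surfaces as [z] when adjacent to /ʃ/.
The change stop → fricative matches the manner of the following /ʃ/, identifying this as manner assimilation.
Place and voice are unchanged, so the assimilation is partial, not total.
The same holds elsewhere in the data: /k/ → [x] before /z/ (stop → fricative, matching a fricative); /b/ → [β] before /χ/ (stop → fricative, matching a fricative) — only manner changes, and always toward the following segment.
The trigger is the following segment, so the direction is regressive (anticipatory).

regressive manner assimilation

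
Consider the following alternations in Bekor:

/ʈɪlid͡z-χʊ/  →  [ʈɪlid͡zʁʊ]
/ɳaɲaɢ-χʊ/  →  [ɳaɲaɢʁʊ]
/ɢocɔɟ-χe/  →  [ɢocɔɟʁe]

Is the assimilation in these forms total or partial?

The segment that alternates is /χ/, which surfaces as [ʁ] when adjacent to /d͡z/.
/χ/ is voiceless while /d͡z/ is voiced; the output [ʁ] is voiced, matching the trigger — so the feature that spreads is voicing.
Place and manner are unchanged, so the assimilation is partial, not total.
Checking the remaining alternations: /χ/ → [ʁ] after /ɢ/ (voiceless → voiced, matching voiced); /χ/ → [ʁ] after /ɟ/ (voiceless → voiced, matching voiced) — only voicing changes, and always toward the preceding segment.

partial assimilation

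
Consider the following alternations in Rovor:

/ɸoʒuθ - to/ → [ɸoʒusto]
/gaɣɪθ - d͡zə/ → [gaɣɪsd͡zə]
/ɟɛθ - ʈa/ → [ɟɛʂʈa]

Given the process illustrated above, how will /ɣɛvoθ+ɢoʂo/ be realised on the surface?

The data show regressive place assimilation: /θ/ → [s] before /t/; /θ/ → [s] before /d͡z/; /θ/ → [ʂ] before /ʈ/. In each pair only place changes, matching the following consonant, while manner and voice stay constant.
/θ/ is a voiceless dental fricative. The following trigger /ɢ/ is uvular, so /θ/ must become uvular as well.
Changing only its place to uvular gives [χ] — the voiceless uvular fricative.

[ɣɛvoχɢoʂo]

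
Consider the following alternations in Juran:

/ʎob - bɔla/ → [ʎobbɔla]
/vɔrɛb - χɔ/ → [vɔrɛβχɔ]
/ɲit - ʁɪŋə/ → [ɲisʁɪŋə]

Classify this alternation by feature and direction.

Underlying /b/ is realised as [β] next to /χ/; /χ/ itself does not change.
The change stop → fricative matches the manner of the following /χ/, identifying this as manner assimilation.
Place and voice are unchanged, so the assimilation is partial, not total.
The same holds elsewhere in the data: /t/ → [s] before /ʁ/ (stop → fricative, matching a fricative) — only manner changes, and always toward the following segment.
No alternation appears in [ʎobbɔla]: there the adjacent consonants already agree in manner (/b/ and /b/ are both stops), so this form is consistent with the same rule.
The trigger is the following segment, so the direction is regressive (anticipatory).

regressive manner assimilation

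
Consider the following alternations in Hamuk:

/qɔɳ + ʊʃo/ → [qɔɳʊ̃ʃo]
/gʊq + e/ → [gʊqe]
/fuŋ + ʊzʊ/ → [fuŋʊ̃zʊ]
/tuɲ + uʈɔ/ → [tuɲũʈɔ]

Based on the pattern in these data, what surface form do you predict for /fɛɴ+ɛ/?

The data show progressive nasality assimilation (vowel nasalisation): /ʊ/ → [ʊ̃] after /ɳ/; /ʊ/ → [ʊ̃] after /ŋ/; /u/ → [ũ] after /ɲ/ — a vowel is nasalised by an immediately preceding nasal consonant.
No change occurs in [gʊqe] because the vowel at the boundary is adjacent to an oral consonant, not a nasal (/e/ next to /q/).
The vowel /ɛ/ is adjacent to the preceding nasal /ɴ/, so it acquires [+nasal] and surfaces as [ɛ̃].

[fɛɴɛ̃]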